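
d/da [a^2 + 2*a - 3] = 2*a + 2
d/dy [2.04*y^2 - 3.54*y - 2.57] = 4.08*y - 3.54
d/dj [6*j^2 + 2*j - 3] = 12*j + 2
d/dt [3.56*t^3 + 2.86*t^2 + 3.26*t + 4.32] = 10.68*t^2 + 5.72*t + 3.26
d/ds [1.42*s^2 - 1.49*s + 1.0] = 2.84*s - 1.49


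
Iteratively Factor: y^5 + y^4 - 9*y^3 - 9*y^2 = (y + 1)*(y^4 - 9*y^2) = (y - 3)*(y + 1)*(y^3 + 3*y^2) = (y - 3)*(y + 1)*(y + 3)*(y^2) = y*(y - 3)*(y + 1)*(y + 3)*(y)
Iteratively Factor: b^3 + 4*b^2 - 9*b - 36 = (b - 3)*(b^2 + 7*b + 12) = (b - 3)*(b + 3)*(b + 4)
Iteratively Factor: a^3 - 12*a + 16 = (a - 2)*(a^2 + 2*a - 8) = (a - 2)^2*(a + 4)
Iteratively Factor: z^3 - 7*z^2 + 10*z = (z - 5)*(z^2 - 2*z) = (z - 5)*(z - 2)*(z)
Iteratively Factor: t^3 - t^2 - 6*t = (t)*(t^2 - t - 6) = t*(t - 3)*(t + 2)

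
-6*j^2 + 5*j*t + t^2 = (-j + t)*(6*j + t)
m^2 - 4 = (m - 2)*(m + 2)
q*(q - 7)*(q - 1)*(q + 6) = q^4 - 2*q^3 - 41*q^2 + 42*q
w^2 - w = w*(w - 1)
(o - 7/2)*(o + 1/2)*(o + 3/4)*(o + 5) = o^4 + 11*o^3/4 - 61*o^2/4 - 341*o/16 - 105/16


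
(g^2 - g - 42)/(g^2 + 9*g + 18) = (g - 7)/(g + 3)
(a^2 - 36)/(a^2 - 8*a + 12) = (a + 6)/(a - 2)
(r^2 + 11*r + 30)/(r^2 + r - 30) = (r + 5)/(r - 5)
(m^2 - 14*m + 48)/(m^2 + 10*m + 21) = (m^2 - 14*m + 48)/(m^2 + 10*m + 21)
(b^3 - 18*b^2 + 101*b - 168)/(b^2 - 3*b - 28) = (b^2 - 11*b + 24)/(b + 4)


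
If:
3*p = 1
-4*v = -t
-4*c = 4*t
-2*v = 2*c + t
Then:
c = 0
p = 1/3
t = 0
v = 0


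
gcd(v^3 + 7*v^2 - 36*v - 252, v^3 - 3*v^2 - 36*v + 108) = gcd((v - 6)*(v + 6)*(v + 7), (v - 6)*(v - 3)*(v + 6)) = v^2 - 36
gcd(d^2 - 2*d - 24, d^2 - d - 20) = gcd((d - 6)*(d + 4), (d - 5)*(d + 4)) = d + 4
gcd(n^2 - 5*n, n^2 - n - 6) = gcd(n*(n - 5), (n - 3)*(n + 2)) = 1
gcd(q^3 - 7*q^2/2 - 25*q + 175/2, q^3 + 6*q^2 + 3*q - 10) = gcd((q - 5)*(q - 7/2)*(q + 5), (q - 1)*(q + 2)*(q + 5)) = q + 5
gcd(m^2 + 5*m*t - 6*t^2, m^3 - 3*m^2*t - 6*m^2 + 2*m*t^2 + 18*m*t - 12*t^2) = -m + t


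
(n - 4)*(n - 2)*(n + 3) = n^3 - 3*n^2 - 10*n + 24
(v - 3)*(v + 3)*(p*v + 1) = p*v^3 - 9*p*v + v^2 - 9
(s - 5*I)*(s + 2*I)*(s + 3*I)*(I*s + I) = I*s^4 + I*s^3 + 19*I*s^2 - 30*s + 19*I*s - 30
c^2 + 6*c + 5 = (c + 1)*(c + 5)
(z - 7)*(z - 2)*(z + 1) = z^3 - 8*z^2 + 5*z + 14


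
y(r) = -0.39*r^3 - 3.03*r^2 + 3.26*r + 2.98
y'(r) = -1.17*r^2 - 6.06*r + 3.26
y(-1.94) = -11.90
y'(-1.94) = 10.61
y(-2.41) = -17.02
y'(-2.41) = 11.07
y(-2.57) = -18.79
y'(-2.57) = 11.11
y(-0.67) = -0.45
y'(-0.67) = 6.79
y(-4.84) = -39.56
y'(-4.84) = 5.18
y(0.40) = 3.77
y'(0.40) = 0.65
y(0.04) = 3.11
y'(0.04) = 3.02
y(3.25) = -31.82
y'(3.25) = -28.79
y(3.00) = -25.04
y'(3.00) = -25.45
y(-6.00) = -41.42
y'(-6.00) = -2.50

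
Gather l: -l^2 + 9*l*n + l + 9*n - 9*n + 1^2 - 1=-l^2 + l*(9*n + 1)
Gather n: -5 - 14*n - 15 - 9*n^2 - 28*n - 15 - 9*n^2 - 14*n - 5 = -18*n^2 - 56*n - 40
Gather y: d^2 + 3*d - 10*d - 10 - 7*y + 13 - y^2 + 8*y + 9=d^2 - 7*d - y^2 + y + 12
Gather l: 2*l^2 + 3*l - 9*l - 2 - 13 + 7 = 2*l^2 - 6*l - 8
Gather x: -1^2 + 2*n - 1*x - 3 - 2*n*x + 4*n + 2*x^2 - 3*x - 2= 6*n + 2*x^2 + x*(-2*n - 4) - 6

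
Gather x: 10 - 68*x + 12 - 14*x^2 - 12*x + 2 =-14*x^2 - 80*x + 24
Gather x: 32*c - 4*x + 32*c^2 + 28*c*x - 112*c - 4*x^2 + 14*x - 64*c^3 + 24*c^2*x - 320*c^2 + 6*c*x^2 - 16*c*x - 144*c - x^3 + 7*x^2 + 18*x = -64*c^3 - 288*c^2 - 224*c - x^3 + x^2*(6*c + 3) + x*(24*c^2 + 12*c + 28)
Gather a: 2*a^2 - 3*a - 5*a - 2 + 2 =2*a^2 - 8*a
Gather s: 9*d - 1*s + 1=9*d - s + 1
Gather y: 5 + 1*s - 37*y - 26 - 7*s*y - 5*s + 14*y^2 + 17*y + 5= -4*s + 14*y^2 + y*(-7*s - 20) - 16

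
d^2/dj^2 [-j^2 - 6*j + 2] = -2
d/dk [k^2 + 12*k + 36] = 2*k + 12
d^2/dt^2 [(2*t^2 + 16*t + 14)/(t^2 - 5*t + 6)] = 4*(13*t^3 + 3*t^2 - 249*t + 409)/(t^6 - 15*t^5 + 93*t^4 - 305*t^3 + 558*t^2 - 540*t + 216)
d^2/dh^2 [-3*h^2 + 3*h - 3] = -6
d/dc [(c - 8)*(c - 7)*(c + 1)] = 3*c^2 - 28*c + 41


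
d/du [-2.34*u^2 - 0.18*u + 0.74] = -4.68*u - 0.18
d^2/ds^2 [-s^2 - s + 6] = -2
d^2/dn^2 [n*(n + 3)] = 2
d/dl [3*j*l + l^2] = 3*j + 2*l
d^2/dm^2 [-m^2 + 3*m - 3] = -2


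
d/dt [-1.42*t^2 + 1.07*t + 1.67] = 1.07 - 2.84*t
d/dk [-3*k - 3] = -3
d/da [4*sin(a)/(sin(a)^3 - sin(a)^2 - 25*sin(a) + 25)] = 4*(-2*sin(a)^3 + sin(a)^2 + 25)*cos(a)/(sin(a)^3 - sin(a)^2 - 25*sin(a) + 25)^2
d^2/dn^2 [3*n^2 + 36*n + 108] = 6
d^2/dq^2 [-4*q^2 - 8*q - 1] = -8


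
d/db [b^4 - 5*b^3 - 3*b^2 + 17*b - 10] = 4*b^3 - 15*b^2 - 6*b + 17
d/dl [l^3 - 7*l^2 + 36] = l*(3*l - 14)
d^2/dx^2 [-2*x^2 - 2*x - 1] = -4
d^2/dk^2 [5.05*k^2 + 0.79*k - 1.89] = 10.1000000000000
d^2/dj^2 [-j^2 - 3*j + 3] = -2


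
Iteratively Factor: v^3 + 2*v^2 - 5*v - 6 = (v + 1)*(v^2 + v - 6) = (v - 2)*(v + 1)*(v + 3)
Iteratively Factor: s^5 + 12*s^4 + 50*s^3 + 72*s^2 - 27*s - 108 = (s - 1)*(s^4 + 13*s^3 + 63*s^2 + 135*s + 108) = (s - 1)*(s + 4)*(s^3 + 9*s^2 + 27*s + 27) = (s - 1)*(s + 3)*(s + 4)*(s^2 + 6*s + 9) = (s - 1)*(s + 3)^2*(s + 4)*(s + 3)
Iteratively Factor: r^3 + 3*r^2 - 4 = (r + 2)*(r^2 + r - 2) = (r - 1)*(r + 2)*(r + 2)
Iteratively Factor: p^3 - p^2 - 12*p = (p - 4)*(p^2 + 3*p) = p*(p - 4)*(p + 3)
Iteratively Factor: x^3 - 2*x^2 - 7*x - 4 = (x - 4)*(x^2 + 2*x + 1) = (x - 4)*(x + 1)*(x + 1)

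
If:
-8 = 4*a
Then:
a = -2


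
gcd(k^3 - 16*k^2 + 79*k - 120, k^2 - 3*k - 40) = k - 8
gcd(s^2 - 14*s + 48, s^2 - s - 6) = 1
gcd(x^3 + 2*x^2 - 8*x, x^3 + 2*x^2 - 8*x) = x^3 + 2*x^2 - 8*x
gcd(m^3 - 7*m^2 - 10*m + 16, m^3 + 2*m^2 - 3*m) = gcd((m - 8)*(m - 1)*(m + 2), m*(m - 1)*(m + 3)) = m - 1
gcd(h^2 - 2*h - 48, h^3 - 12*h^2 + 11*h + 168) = h - 8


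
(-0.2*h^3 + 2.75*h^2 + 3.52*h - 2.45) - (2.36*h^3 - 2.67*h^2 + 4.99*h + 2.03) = -2.56*h^3 + 5.42*h^2 - 1.47*h - 4.48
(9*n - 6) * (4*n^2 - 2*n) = 36*n^3 - 42*n^2 + 12*n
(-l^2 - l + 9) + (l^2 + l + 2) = 11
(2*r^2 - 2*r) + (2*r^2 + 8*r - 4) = 4*r^2 + 6*r - 4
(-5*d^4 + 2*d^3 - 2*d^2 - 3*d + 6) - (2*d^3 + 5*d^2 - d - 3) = -5*d^4 - 7*d^2 - 2*d + 9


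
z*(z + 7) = z^2 + 7*z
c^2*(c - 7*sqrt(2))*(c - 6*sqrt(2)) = c^4 - 13*sqrt(2)*c^3 + 84*c^2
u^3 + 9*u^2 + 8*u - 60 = (u - 2)*(u + 5)*(u + 6)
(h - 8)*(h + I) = h^2 - 8*h + I*h - 8*I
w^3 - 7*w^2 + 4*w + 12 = (w - 6)*(w - 2)*(w + 1)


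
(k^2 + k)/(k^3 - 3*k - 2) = k/(k^2 - k - 2)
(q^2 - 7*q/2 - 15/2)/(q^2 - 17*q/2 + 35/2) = (2*q + 3)/(2*q - 7)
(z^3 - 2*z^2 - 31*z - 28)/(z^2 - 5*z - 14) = (z^2 + 5*z + 4)/(z + 2)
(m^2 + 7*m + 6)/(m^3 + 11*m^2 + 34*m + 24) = 1/(m + 4)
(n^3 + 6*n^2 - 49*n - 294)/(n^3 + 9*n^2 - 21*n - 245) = (n^2 - n - 42)/(n^2 + 2*n - 35)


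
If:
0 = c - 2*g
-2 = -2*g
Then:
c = 2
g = 1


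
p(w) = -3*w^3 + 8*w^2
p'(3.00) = -33.00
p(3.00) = -9.00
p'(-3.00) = -129.00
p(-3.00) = 153.00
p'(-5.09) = -314.61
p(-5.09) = 602.88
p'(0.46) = 5.46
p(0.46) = 1.40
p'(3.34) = -46.96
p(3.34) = -22.53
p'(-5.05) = -310.32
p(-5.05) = 590.38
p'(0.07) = 1.08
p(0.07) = 0.04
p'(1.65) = 1.90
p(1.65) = 8.30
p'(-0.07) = -1.16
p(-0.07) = 0.04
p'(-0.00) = 0.00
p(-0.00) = 0.00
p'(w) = -9*w^2 + 16*w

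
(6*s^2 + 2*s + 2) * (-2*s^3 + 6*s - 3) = -12*s^5 - 4*s^4 + 32*s^3 - 6*s^2 + 6*s - 6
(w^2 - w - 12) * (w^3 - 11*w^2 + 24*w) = w^5 - 12*w^4 + 23*w^3 + 108*w^2 - 288*w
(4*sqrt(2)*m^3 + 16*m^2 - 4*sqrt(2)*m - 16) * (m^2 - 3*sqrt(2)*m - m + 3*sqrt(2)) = 4*sqrt(2)*m^5 - 8*m^4 - 4*sqrt(2)*m^4 - 52*sqrt(2)*m^3 + 8*m^3 + 8*m^2 + 52*sqrt(2)*m^2 - 8*m + 48*sqrt(2)*m - 48*sqrt(2)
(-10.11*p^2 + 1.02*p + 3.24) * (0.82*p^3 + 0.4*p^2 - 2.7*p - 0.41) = -8.2902*p^5 - 3.2076*p^4 + 30.3618*p^3 + 2.6871*p^2 - 9.1662*p - 1.3284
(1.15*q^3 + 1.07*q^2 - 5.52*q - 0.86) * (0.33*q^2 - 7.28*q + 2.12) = 0.3795*q^5 - 8.0189*q^4 - 7.1732*q^3 + 42.1702*q^2 - 5.4416*q - 1.8232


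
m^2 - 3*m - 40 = (m - 8)*(m + 5)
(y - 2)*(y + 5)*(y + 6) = y^3 + 9*y^2 + 8*y - 60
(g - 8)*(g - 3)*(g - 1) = g^3 - 12*g^2 + 35*g - 24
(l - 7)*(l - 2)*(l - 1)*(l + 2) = l^4 - 8*l^3 + 3*l^2 + 32*l - 28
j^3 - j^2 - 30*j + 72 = (j - 4)*(j - 3)*(j + 6)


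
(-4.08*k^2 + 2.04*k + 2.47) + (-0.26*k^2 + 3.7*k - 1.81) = -4.34*k^2 + 5.74*k + 0.66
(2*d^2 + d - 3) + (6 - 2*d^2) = d + 3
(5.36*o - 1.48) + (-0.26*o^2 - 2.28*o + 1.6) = -0.26*o^2 + 3.08*o + 0.12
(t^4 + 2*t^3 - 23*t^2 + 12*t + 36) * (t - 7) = t^5 - 5*t^4 - 37*t^3 + 173*t^2 - 48*t - 252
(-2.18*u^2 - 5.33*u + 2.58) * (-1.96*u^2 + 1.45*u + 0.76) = 4.2728*u^4 + 7.2858*u^3 - 14.4421*u^2 - 0.3098*u + 1.9608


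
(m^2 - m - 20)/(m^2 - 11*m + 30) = (m + 4)/(m - 6)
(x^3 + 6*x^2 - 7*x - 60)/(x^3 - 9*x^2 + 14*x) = (x^3 + 6*x^2 - 7*x - 60)/(x*(x^2 - 9*x + 14))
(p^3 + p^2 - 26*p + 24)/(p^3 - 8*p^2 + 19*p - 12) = (p + 6)/(p - 3)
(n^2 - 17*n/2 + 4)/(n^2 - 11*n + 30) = (n^2 - 17*n/2 + 4)/(n^2 - 11*n + 30)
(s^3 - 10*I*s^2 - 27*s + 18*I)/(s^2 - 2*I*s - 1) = (s^2 - 9*I*s - 18)/(s - I)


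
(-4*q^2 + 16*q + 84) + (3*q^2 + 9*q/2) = -q^2 + 41*q/2 + 84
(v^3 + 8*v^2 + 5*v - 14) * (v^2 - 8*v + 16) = v^5 - 43*v^3 + 74*v^2 + 192*v - 224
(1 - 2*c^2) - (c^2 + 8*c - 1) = -3*c^2 - 8*c + 2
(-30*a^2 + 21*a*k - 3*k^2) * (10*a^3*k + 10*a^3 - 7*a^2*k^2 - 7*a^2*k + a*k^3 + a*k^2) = -300*a^5*k - 300*a^5 + 420*a^4*k^2 + 420*a^4*k - 207*a^3*k^3 - 207*a^3*k^2 + 42*a^2*k^4 + 42*a^2*k^3 - 3*a*k^5 - 3*a*k^4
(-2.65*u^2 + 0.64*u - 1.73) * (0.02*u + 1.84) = -0.053*u^3 - 4.8632*u^2 + 1.143*u - 3.1832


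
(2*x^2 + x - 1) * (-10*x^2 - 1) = -20*x^4 - 10*x^3 + 8*x^2 - x + 1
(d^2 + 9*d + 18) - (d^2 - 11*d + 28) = 20*d - 10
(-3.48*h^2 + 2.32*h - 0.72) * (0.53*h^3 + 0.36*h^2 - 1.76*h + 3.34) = -1.8444*h^5 - 0.0231999999999999*h^4 + 6.5784*h^3 - 15.9656*h^2 + 9.016*h - 2.4048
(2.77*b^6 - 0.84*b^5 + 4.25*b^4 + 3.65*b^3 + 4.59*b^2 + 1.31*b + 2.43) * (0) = 0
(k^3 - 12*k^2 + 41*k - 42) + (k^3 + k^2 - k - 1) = 2*k^3 - 11*k^2 + 40*k - 43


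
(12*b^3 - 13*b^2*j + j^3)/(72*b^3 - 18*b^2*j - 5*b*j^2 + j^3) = (b - j)/(6*b - j)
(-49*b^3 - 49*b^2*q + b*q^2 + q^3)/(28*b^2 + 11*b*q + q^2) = (-7*b^2 - 6*b*q + q^2)/(4*b + q)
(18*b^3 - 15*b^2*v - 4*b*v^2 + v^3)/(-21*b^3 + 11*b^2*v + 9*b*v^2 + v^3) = (-6*b + v)/(7*b + v)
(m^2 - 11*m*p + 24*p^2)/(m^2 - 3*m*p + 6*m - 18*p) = (m - 8*p)/(m + 6)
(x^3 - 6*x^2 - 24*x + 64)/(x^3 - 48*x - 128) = (x - 2)/(x + 4)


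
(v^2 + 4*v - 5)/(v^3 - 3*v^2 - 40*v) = (v - 1)/(v*(v - 8))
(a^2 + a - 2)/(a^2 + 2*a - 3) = (a + 2)/(a + 3)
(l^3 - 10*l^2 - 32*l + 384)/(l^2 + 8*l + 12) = (l^2 - 16*l + 64)/(l + 2)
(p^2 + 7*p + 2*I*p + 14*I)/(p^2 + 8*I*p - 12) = (p + 7)/(p + 6*I)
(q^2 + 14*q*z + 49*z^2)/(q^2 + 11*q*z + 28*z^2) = (q + 7*z)/(q + 4*z)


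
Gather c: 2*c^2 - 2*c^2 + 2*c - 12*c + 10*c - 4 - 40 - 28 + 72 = 0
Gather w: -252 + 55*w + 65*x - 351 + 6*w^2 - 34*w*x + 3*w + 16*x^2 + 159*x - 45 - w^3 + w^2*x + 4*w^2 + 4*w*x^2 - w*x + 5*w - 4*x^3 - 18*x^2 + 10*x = -w^3 + w^2*(x + 10) + w*(4*x^2 - 35*x + 63) - 4*x^3 - 2*x^2 + 234*x - 648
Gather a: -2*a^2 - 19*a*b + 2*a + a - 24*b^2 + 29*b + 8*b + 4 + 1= -2*a^2 + a*(3 - 19*b) - 24*b^2 + 37*b + 5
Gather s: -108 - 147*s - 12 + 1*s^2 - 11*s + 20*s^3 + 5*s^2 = 20*s^3 + 6*s^2 - 158*s - 120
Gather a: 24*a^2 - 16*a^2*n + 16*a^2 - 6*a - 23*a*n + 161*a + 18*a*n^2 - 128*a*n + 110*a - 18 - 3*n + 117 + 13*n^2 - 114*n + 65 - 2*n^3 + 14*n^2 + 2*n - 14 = a^2*(40 - 16*n) + a*(18*n^2 - 151*n + 265) - 2*n^3 + 27*n^2 - 115*n + 150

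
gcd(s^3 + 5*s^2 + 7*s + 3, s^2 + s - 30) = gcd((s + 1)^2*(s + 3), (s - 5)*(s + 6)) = 1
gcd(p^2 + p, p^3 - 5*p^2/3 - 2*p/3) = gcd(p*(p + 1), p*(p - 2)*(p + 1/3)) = p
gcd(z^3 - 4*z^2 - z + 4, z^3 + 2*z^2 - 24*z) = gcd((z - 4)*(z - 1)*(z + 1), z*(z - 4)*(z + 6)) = z - 4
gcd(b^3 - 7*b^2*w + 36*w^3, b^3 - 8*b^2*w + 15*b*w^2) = -b + 3*w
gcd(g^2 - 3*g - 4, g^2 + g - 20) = g - 4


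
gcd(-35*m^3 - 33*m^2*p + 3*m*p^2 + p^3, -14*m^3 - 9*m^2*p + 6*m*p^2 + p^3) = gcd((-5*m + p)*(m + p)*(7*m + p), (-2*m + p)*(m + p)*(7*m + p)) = 7*m^2 + 8*m*p + p^2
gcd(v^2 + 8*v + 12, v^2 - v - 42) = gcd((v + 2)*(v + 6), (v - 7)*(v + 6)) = v + 6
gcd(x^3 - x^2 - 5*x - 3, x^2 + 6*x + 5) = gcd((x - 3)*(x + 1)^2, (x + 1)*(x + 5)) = x + 1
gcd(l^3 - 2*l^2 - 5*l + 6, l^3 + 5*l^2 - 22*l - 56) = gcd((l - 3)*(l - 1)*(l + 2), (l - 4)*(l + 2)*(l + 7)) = l + 2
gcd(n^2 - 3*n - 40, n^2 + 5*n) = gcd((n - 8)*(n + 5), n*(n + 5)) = n + 5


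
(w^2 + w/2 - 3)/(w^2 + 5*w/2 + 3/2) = (2*w^2 + w - 6)/(2*w^2 + 5*w + 3)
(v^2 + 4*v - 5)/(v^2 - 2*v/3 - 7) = 3*(-v^2 - 4*v + 5)/(-3*v^2 + 2*v + 21)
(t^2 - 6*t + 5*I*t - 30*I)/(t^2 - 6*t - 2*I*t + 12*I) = (t + 5*I)/(t - 2*I)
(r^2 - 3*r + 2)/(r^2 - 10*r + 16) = (r - 1)/(r - 8)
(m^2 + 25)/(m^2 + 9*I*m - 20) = (m - 5*I)/(m + 4*I)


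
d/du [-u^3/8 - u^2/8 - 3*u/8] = -3*u^2/8 - u/4 - 3/8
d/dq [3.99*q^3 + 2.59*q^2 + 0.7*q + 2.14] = 11.97*q^2 + 5.18*q + 0.7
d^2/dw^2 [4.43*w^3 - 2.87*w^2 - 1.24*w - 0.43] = 26.58*w - 5.74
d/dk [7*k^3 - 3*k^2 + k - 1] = 21*k^2 - 6*k + 1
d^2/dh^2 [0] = 0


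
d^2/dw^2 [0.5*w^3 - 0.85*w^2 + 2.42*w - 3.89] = 3.0*w - 1.7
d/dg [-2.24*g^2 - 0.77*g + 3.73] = -4.48*g - 0.77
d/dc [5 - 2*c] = -2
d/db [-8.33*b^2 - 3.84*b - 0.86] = -16.66*b - 3.84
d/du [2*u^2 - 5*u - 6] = 4*u - 5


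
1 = 1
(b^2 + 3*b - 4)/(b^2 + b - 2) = (b + 4)/(b + 2)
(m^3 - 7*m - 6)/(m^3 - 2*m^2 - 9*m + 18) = (m^2 + 3*m + 2)/(m^2 + m - 6)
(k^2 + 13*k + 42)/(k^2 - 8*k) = (k^2 + 13*k + 42)/(k*(k - 8))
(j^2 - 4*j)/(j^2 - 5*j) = (j - 4)/(j - 5)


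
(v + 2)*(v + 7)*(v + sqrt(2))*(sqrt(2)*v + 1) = sqrt(2)*v^4 + 3*v^3 + 9*sqrt(2)*v^3 + 15*sqrt(2)*v^2 + 27*v^2 + 9*sqrt(2)*v + 42*v + 14*sqrt(2)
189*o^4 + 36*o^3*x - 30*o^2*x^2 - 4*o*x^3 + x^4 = (-7*o + x)*(-3*o + x)*(3*o + x)^2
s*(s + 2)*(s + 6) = s^3 + 8*s^2 + 12*s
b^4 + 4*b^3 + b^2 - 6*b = b*(b - 1)*(b + 2)*(b + 3)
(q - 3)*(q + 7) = q^2 + 4*q - 21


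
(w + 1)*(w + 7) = w^2 + 8*w + 7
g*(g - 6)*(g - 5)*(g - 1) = g^4 - 12*g^3 + 41*g^2 - 30*g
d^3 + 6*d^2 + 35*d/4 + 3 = (d + 1/2)*(d + 3/2)*(d + 4)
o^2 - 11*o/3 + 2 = (o - 3)*(o - 2/3)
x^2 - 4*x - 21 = (x - 7)*(x + 3)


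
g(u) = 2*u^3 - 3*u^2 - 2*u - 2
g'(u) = 6*u^2 - 6*u - 2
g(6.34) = 374.41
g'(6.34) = 201.13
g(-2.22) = -34.23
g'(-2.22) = 40.89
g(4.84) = 144.80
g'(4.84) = 109.51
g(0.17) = -2.42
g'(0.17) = -2.85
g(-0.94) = -4.43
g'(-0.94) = 8.94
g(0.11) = -2.25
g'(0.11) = -2.59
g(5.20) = 187.70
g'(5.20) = 129.04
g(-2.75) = -60.78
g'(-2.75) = 59.88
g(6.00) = 310.00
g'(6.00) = 178.00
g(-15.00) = -7397.00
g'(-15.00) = 1438.00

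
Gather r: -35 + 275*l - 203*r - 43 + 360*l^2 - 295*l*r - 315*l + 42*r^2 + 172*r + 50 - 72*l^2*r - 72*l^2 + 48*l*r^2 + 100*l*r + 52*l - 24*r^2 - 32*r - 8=288*l^2 + 12*l + r^2*(48*l + 18) + r*(-72*l^2 - 195*l - 63) - 36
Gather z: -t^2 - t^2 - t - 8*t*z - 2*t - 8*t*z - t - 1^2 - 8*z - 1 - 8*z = -2*t^2 - 4*t + z*(-16*t - 16) - 2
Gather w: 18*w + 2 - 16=18*w - 14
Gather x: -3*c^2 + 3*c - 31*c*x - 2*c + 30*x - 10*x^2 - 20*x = -3*c^2 + c - 10*x^2 + x*(10 - 31*c)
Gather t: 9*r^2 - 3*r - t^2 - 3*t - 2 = 9*r^2 - 3*r - t^2 - 3*t - 2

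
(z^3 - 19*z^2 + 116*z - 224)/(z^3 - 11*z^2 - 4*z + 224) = (z - 4)/(z + 4)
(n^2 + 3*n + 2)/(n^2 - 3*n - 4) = (n + 2)/(n - 4)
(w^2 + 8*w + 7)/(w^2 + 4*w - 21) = (w + 1)/(w - 3)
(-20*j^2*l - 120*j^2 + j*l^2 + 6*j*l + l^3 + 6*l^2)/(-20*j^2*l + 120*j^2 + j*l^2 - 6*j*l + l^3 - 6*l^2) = (l + 6)/(l - 6)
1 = 1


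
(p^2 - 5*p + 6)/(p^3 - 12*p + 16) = (p - 3)/(p^2 + 2*p - 8)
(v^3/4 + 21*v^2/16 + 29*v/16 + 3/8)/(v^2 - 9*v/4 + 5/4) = (4*v^3 + 21*v^2 + 29*v + 6)/(4*(4*v^2 - 9*v + 5))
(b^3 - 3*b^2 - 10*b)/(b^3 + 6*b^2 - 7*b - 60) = b*(b^2 - 3*b - 10)/(b^3 + 6*b^2 - 7*b - 60)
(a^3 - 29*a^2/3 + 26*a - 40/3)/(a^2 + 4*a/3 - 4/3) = (a^2 - 9*a + 20)/(a + 2)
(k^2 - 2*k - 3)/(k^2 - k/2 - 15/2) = 2*(k + 1)/(2*k + 5)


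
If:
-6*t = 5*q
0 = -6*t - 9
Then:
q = 9/5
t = -3/2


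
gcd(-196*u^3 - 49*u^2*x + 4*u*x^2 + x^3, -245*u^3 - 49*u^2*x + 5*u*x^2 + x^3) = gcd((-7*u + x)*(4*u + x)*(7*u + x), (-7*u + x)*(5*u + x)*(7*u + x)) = -49*u^2 + x^2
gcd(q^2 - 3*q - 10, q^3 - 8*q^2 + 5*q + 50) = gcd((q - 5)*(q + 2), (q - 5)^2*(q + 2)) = q^2 - 3*q - 10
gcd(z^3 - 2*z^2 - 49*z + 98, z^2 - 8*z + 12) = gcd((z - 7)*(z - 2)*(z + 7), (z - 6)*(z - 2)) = z - 2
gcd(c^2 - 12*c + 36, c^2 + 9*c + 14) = 1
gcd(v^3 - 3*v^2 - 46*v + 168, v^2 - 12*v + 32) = v - 4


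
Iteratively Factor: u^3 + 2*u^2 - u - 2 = (u + 2)*(u^2 - 1) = (u - 1)*(u + 2)*(u + 1)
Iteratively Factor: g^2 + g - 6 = (g + 3)*(g - 2)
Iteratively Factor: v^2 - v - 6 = (v - 3)*(v + 2)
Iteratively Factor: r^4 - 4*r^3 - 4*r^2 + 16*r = (r + 2)*(r^3 - 6*r^2 + 8*r) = (r - 4)*(r + 2)*(r^2 - 2*r) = r*(r - 4)*(r + 2)*(r - 2)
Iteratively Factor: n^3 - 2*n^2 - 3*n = (n - 3)*(n^2 + n) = n*(n - 3)*(n + 1)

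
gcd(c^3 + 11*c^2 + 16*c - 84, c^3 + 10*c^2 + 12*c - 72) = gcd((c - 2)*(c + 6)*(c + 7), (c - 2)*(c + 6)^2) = c^2 + 4*c - 12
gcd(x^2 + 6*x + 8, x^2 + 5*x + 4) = x + 4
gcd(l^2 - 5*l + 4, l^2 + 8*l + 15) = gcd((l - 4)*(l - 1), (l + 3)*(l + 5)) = 1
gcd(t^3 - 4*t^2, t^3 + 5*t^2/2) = t^2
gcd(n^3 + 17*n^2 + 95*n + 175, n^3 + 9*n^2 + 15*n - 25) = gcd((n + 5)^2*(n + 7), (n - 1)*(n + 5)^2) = n^2 + 10*n + 25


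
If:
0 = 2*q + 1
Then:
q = -1/2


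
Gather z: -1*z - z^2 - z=-z^2 - 2*z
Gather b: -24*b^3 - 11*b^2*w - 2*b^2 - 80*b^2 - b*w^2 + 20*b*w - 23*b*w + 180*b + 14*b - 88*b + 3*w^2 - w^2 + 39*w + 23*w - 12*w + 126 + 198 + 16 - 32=-24*b^3 + b^2*(-11*w - 82) + b*(-w^2 - 3*w + 106) + 2*w^2 + 50*w + 308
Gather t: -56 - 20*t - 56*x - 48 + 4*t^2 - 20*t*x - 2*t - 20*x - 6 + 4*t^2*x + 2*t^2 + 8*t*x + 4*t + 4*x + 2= t^2*(4*x + 6) + t*(-12*x - 18) - 72*x - 108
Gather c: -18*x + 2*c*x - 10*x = 2*c*x - 28*x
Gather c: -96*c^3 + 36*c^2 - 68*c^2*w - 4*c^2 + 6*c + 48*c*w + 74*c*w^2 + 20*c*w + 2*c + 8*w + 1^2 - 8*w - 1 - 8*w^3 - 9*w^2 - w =-96*c^3 + c^2*(32 - 68*w) + c*(74*w^2 + 68*w + 8) - 8*w^3 - 9*w^2 - w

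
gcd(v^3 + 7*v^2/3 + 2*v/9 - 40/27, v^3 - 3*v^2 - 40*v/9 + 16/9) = v + 4/3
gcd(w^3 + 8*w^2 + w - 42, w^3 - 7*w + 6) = w^2 + w - 6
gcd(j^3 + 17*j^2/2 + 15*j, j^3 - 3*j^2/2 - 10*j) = j^2 + 5*j/2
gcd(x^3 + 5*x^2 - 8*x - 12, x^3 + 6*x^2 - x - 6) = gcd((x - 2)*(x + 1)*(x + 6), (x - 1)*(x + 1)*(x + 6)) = x^2 + 7*x + 6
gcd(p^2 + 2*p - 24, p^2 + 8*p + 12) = p + 6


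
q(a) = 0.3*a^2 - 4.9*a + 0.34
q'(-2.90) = -6.64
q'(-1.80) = -5.98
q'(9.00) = 0.50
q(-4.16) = 25.92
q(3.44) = -12.97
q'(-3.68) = -7.11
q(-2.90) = 17.07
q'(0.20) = -4.78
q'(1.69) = -3.89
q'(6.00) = -1.30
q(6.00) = -18.26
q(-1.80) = 10.13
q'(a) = 0.6*a - 4.9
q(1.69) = -7.08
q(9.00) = -19.46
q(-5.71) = 38.10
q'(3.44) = -2.84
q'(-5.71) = -8.33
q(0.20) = -0.63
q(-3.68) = 22.43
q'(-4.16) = -7.40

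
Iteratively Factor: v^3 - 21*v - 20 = (v - 5)*(v^2 + 5*v + 4) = (v - 5)*(v + 4)*(v + 1)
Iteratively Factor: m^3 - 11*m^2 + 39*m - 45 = (m - 3)*(m^2 - 8*m + 15) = (m - 5)*(m - 3)*(m - 3)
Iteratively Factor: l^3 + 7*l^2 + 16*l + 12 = (l + 2)*(l^2 + 5*l + 6) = (l + 2)*(l + 3)*(l + 2)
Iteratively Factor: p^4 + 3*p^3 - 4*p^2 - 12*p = (p + 3)*(p^3 - 4*p) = p*(p + 3)*(p^2 - 4) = p*(p + 2)*(p + 3)*(p - 2)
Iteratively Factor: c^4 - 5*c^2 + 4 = (c - 1)*(c^3 + c^2 - 4*c - 4) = (c - 1)*(c + 1)*(c^2 - 4) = (c - 1)*(c + 1)*(c + 2)*(c - 2)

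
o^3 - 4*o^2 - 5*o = o*(o - 5)*(o + 1)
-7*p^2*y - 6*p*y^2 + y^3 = y*(-7*p + y)*(p + y)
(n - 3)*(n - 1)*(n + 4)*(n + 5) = n^4 + 5*n^3 - 13*n^2 - 53*n + 60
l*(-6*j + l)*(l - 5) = -6*j*l^2 + 30*j*l + l^3 - 5*l^2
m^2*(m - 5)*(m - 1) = m^4 - 6*m^3 + 5*m^2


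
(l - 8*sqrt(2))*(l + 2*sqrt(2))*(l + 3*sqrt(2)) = l^3 - 3*sqrt(2)*l^2 - 68*l - 96*sqrt(2)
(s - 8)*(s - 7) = s^2 - 15*s + 56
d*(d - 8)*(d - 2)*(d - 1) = d^4 - 11*d^3 + 26*d^2 - 16*d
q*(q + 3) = q^2 + 3*q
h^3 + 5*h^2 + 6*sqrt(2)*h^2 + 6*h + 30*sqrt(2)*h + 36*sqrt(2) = (h + 2)*(h + 3)*(h + 6*sqrt(2))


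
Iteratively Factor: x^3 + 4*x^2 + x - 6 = (x + 3)*(x^2 + x - 2) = (x - 1)*(x + 3)*(x + 2)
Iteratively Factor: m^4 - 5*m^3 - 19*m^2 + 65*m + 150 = (m + 3)*(m^3 - 8*m^2 + 5*m + 50) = (m - 5)*(m + 3)*(m^2 - 3*m - 10) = (m - 5)*(m + 2)*(m + 3)*(m - 5)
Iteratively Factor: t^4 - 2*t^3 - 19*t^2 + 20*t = (t)*(t^3 - 2*t^2 - 19*t + 20) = t*(t - 1)*(t^2 - t - 20) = t*(t - 5)*(t - 1)*(t + 4)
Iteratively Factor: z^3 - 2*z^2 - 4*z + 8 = (z + 2)*(z^2 - 4*z + 4) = (z - 2)*(z + 2)*(z - 2)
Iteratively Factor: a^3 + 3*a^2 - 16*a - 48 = (a + 4)*(a^2 - a - 12) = (a + 3)*(a + 4)*(a - 4)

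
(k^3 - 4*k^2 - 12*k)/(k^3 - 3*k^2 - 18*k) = (k + 2)/(k + 3)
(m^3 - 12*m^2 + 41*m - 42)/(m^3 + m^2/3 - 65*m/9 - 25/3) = 9*(m^2 - 9*m + 14)/(9*m^2 + 30*m + 25)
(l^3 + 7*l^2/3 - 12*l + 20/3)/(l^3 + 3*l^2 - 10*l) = (l - 2/3)/l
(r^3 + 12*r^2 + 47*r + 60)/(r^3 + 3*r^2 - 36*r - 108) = (r^2 + 9*r + 20)/(r^2 - 36)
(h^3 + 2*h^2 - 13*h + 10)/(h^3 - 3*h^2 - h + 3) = (h^2 + 3*h - 10)/(h^2 - 2*h - 3)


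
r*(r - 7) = r^2 - 7*r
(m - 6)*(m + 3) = m^2 - 3*m - 18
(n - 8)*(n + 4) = n^2 - 4*n - 32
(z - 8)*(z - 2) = z^2 - 10*z + 16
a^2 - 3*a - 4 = (a - 4)*(a + 1)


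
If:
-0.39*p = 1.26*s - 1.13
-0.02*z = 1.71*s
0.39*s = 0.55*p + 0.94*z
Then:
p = 2.84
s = 0.02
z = -1.65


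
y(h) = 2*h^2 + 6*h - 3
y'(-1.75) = -1.00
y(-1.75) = -7.38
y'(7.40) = 35.60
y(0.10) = -2.38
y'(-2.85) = -5.40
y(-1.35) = -7.46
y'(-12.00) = -42.00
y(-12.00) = 213.00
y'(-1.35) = 0.60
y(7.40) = 150.92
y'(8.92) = 41.68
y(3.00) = 33.00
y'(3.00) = 18.00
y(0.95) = 4.50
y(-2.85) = -3.86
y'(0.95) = 9.80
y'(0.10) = 6.40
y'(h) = 4*h + 6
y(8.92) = 209.65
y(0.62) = 1.49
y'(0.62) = 8.48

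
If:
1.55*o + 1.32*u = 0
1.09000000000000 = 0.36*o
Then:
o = 3.03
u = -3.56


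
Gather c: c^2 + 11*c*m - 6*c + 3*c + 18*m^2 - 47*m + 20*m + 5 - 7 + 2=c^2 + c*(11*m - 3) + 18*m^2 - 27*m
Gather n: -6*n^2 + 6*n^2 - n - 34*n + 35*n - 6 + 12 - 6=0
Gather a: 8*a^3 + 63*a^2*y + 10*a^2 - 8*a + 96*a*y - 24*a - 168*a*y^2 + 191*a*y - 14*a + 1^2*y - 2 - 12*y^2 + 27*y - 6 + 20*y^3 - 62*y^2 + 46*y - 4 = 8*a^3 + a^2*(63*y + 10) + a*(-168*y^2 + 287*y - 46) + 20*y^3 - 74*y^2 + 74*y - 12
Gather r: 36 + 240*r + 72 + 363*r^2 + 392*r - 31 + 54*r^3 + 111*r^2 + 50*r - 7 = 54*r^3 + 474*r^2 + 682*r + 70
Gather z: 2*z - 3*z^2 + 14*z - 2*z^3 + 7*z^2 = -2*z^3 + 4*z^2 + 16*z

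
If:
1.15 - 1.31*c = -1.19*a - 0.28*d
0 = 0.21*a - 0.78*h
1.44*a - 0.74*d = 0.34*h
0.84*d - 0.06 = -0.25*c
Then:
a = -0.09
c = 0.77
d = -0.16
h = -0.02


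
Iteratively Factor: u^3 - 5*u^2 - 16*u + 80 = (u - 5)*(u^2 - 16) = (u - 5)*(u - 4)*(u + 4)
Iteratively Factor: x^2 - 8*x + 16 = (x - 4)*(x - 4)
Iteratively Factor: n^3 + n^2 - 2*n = (n)*(n^2 + n - 2) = n*(n - 1)*(n + 2)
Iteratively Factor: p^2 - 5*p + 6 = (p - 3)*(p - 2)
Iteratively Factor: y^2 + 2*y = (y)*(y + 2)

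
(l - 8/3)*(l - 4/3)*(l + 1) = l^3 - 3*l^2 - 4*l/9 + 32/9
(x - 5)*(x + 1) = x^2 - 4*x - 5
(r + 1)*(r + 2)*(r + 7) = r^3 + 10*r^2 + 23*r + 14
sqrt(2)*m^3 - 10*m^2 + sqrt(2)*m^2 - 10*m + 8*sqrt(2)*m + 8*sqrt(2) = (m - 4*sqrt(2))*(m - sqrt(2))*(sqrt(2)*m + sqrt(2))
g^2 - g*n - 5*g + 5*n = (g - 5)*(g - n)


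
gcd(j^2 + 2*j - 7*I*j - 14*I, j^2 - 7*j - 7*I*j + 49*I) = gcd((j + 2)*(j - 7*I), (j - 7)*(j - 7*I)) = j - 7*I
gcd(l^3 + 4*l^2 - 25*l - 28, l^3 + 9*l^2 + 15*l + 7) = l^2 + 8*l + 7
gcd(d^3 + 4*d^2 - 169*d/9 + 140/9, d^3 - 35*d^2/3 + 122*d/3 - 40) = d - 5/3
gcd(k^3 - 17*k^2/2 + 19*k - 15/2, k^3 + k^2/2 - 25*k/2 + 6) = k^2 - 7*k/2 + 3/2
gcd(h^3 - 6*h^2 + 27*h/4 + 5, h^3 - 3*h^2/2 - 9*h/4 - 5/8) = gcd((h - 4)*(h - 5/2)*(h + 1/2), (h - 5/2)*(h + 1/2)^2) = h^2 - 2*h - 5/4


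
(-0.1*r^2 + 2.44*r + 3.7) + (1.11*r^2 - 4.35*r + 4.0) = 1.01*r^2 - 1.91*r + 7.7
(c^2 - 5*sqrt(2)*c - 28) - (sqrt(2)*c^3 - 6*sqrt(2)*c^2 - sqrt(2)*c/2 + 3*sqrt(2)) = -sqrt(2)*c^3 + c^2 + 6*sqrt(2)*c^2 - 9*sqrt(2)*c/2 - 28 - 3*sqrt(2)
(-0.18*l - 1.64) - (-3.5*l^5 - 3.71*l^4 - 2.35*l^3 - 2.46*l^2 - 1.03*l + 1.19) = 3.5*l^5 + 3.71*l^4 + 2.35*l^3 + 2.46*l^2 + 0.85*l - 2.83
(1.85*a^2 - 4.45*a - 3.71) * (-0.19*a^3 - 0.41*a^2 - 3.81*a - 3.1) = -0.3515*a^5 + 0.0870000000000001*a^4 - 4.5191*a^3 + 12.7406*a^2 + 27.9301*a + 11.501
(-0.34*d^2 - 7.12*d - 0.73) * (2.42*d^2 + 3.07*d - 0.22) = -0.8228*d^4 - 18.2742*d^3 - 23.5502*d^2 - 0.6747*d + 0.1606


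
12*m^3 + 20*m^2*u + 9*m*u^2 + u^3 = (m + u)*(2*m + u)*(6*m + u)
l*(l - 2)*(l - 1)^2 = l^4 - 4*l^3 + 5*l^2 - 2*l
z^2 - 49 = (z - 7)*(z + 7)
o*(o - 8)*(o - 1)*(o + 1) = o^4 - 8*o^3 - o^2 + 8*o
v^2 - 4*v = v*(v - 4)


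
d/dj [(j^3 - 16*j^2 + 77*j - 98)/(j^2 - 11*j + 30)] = (j^4 - 22*j^3 + 189*j^2 - 764*j + 1232)/(j^4 - 22*j^3 + 181*j^2 - 660*j + 900)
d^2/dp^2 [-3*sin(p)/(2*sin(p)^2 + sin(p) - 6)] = 6*(2*sin(p)^5 - sin(p)^4 + 32*sin(p)^3 + 3*sin(p)^2 - 18*sin(p) - 6)/((sin(p) + 2)^3*(2*sin(p) - 3)^3)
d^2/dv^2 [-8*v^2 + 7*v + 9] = -16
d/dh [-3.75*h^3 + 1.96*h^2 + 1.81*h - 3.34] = -11.25*h^2 + 3.92*h + 1.81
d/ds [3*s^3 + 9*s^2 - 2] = 9*s*(s + 2)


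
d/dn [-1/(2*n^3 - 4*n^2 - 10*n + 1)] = 2*(3*n^2 - 4*n - 5)/(2*n^3 - 4*n^2 - 10*n + 1)^2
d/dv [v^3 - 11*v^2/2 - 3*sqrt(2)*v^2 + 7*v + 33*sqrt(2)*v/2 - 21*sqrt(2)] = 3*v^2 - 11*v - 6*sqrt(2)*v + 7 + 33*sqrt(2)/2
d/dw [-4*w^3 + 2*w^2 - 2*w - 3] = -12*w^2 + 4*w - 2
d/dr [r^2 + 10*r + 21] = 2*r + 10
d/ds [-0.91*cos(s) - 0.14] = 0.91*sin(s)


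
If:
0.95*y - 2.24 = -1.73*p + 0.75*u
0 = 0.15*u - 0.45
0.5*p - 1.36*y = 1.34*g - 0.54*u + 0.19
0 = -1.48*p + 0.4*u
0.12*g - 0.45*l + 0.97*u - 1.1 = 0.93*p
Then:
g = -1.93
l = 1.83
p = 0.81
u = 3.00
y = 3.25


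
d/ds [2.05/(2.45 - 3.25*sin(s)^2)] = 0.630769230769231*sin(2*s)/(0.5*cos(2*s) + 0.253846153846154)^2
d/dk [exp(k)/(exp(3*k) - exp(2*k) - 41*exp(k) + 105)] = ((-3*exp(2*k) + 2*exp(k) + 41)*exp(k) + exp(3*k) - exp(2*k) - 41*exp(k) + 105)*exp(k)/(exp(3*k) - exp(2*k) - 41*exp(k) + 105)^2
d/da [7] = 0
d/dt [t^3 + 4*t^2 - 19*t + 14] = 3*t^2 + 8*t - 19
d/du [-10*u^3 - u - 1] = -30*u^2 - 1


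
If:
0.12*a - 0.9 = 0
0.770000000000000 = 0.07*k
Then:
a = 7.50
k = 11.00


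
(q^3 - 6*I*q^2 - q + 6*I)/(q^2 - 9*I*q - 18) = (q^2 - 1)/(q - 3*I)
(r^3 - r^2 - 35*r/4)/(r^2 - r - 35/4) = r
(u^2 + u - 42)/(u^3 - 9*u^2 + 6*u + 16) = (u^2 + u - 42)/(u^3 - 9*u^2 + 6*u + 16)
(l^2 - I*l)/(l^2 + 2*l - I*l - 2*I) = l/(l + 2)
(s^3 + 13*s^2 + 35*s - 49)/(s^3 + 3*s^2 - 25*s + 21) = (s + 7)/(s - 3)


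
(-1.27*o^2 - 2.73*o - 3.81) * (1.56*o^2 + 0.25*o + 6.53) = -1.9812*o^4 - 4.5763*o^3 - 14.9192*o^2 - 18.7794*o - 24.8793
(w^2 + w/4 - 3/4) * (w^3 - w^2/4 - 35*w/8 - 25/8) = w^5 - 83*w^3/16 - 129*w^2/32 + 5*w/2 + 75/32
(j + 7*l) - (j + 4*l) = 3*l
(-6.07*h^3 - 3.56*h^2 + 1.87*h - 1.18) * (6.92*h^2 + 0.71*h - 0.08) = -42.0044*h^5 - 28.9449*h^4 + 10.8984*h^3 - 6.5531*h^2 - 0.9874*h + 0.0944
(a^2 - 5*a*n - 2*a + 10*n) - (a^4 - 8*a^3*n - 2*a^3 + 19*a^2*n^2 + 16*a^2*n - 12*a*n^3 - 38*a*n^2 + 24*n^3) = -a^4 + 8*a^3*n + 2*a^3 - 19*a^2*n^2 - 16*a^2*n + a^2 + 12*a*n^3 + 38*a*n^2 - 5*a*n - 2*a - 24*n^3 + 10*n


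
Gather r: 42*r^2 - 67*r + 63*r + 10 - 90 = 42*r^2 - 4*r - 80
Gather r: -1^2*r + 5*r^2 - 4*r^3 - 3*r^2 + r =-4*r^3 + 2*r^2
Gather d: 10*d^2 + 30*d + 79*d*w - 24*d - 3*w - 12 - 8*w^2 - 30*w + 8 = 10*d^2 + d*(79*w + 6) - 8*w^2 - 33*w - 4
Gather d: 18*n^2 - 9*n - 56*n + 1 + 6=18*n^2 - 65*n + 7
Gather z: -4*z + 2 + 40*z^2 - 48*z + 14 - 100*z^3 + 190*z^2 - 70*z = -100*z^3 + 230*z^2 - 122*z + 16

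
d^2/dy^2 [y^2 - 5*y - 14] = 2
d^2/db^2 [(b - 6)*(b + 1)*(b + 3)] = 6*b - 4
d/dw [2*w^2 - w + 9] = 4*w - 1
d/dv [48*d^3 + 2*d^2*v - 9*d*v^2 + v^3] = 2*d^2 - 18*d*v + 3*v^2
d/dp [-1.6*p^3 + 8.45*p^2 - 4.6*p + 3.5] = -4.8*p^2 + 16.9*p - 4.6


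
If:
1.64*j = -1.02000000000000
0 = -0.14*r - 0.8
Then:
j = -0.62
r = -5.71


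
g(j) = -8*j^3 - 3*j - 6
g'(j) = -24*j^2 - 3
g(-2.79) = 176.11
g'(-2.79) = -189.82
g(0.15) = -6.48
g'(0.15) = -3.54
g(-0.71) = -1.01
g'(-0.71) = -15.10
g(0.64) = -10.02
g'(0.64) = -12.83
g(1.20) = -23.42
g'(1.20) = -37.56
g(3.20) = -277.74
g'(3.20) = -248.76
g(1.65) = -46.89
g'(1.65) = -68.34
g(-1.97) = 61.07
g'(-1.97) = -96.14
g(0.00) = -6.00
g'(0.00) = -3.00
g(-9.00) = 5853.00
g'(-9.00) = -1947.00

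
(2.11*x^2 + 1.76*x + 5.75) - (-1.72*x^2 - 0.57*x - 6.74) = 3.83*x^2 + 2.33*x + 12.49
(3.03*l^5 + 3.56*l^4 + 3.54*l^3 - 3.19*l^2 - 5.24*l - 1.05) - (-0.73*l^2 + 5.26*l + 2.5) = 3.03*l^5 + 3.56*l^4 + 3.54*l^3 - 2.46*l^2 - 10.5*l - 3.55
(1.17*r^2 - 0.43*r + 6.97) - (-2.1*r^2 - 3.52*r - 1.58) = 3.27*r^2 + 3.09*r + 8.55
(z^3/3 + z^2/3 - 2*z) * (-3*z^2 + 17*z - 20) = -z^5 + 14*z^4/3 + 5*z^3 - 122*z^2/3 + 40*z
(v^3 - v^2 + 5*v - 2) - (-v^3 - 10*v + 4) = 2*v^3 - v^2 + 15*v - 6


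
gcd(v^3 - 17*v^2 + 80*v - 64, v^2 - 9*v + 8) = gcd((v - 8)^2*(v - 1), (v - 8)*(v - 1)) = v^2 - 9*v + 8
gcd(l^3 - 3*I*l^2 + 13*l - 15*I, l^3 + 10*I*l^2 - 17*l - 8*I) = 1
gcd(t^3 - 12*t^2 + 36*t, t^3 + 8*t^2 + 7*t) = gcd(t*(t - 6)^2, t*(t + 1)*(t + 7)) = t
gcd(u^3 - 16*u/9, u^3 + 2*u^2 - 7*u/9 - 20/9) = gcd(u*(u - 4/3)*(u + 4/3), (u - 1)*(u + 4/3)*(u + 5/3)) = u + 4/3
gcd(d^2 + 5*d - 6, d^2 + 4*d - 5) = d - 1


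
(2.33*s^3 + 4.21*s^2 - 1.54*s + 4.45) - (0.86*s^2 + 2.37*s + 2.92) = 2.33*s^3 + 3.35*s^2 - 3.91*s + 1.53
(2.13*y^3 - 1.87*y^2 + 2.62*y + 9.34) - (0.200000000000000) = 2.13*y^3 - 1.87*y^2 + 2.62*y + 9.14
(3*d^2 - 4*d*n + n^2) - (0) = 3*d^2 - 4*d*n + n^2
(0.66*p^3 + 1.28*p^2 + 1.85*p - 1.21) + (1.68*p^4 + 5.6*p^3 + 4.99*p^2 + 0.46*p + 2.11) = 1.68*p^4 + 6.26*p^3 + 6.27*p^2 + 2.31*p + 0.9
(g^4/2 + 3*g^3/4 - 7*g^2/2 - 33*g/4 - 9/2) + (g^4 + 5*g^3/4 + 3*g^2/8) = 3*g^4/2 + 2*g^3 - 25*g^2/8 - 33*g/4 - 9/2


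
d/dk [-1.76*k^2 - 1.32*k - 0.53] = -3.52*k - 1.32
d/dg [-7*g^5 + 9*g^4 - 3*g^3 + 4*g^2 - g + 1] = -35*g^4 + 36*g^3 - 9*g^2 + 8*g - 1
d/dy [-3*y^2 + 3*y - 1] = 3 - 6*y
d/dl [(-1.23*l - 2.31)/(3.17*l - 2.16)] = (31.635015*l - 21.55572)/(3.17*l - 2.16)^3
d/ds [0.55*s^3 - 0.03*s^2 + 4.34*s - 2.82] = 1.65*s^2 - 0.06*s + 4.34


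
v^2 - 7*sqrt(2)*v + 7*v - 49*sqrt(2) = (v + 7)*(v - 7*sqrt(2))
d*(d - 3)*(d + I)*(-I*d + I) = -I*d^4 + d^3 + 4*I*d^3 - 4*d^2 - 3*I*d^2 + 3*d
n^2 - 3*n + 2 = (n - 2)*(n - 1)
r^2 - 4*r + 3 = (r - 3)*(r - 1)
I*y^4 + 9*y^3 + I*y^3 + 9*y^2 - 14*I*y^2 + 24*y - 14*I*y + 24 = (y - 6*I)*(y - 4*I)*(y + I)*(I*y + I)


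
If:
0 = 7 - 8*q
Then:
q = 7/8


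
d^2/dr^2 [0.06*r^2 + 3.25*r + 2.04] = 0.120000000000000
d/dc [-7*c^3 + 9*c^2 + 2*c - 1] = -21*c^2 + 18*c + 2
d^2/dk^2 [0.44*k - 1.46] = 0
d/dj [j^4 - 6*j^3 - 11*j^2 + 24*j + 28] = 4*j^3 - 18*j^2 - 22*j + 24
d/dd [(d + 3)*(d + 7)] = 2*d + 10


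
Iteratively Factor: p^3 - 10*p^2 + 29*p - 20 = (p - 1)*(p^2 - 9*p + 20) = (p - 5)*(p - 1)*(p - 4)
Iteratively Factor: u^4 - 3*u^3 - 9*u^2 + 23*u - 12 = (u - 1)*(u^3 - 2*u^2 - 11*u + 12) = (u - 1)*(u + 3)*(u^2 - 5*u + 4) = (u - 1)^2*(u + 3)*(u - 4)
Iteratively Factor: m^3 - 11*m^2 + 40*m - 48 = (m - 4)*(m^2 - 7*m + 12) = (m - 4)*(m - 3)*(m - 4)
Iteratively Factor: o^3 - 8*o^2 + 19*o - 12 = (o - 3)*(o^2 - 5*o + 4) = (o - 4)*(o - 3)*(o - 1)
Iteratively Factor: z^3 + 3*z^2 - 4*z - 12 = (z + 2)*(z^2 + z - 6) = (z - 2)*(z + 2)*(z + 3)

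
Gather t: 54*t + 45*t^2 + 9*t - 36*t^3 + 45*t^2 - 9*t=-36*t^3 + 90*t^2 + 54*t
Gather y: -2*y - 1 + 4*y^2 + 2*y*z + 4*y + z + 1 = 4*y^2 + y*(2*z + 2) + z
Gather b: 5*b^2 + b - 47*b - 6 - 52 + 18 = 5*b^2 - 46*b - 40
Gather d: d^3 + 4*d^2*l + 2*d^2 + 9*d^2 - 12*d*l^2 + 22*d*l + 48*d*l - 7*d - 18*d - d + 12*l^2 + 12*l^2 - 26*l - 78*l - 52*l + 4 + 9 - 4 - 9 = d^3 + d^2*(4*l + 11) + d*(-12*l^2 + 70*l - 26) + 24*l^2 - 156*l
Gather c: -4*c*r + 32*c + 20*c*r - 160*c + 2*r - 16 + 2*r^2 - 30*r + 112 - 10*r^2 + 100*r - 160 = c*(16*r - 128) - 8*r^2 + 72*r - 64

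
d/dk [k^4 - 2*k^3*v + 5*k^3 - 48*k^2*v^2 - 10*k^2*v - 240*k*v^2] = 4*k^3 - 6*k^2*v + 15*k^2 - 96*k*v^2 - 20*k*v - 240*v^2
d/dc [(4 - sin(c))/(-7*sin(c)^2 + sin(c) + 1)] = (-7*sin(c)^2 + 56*sin(c) - 5)*cos(c)/(-7*sin(c)^2 + sin(c) + 1)^2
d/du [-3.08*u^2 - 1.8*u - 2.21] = -6.16*u - 1.8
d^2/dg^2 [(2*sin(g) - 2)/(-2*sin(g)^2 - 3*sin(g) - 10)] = 2*(4*sin(g)^5 - 22*sin(g)^4 - 146*sin(g)^3 + 65*sin(g)^2 + 286*sin(g) + 38)/(3*sin(g) - cos(2*g) + 11)^3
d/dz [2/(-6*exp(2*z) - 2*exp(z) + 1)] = (24*exp(z) + 4)*exp(z)/(6*exp(2*z) + 2*exp(z) - 1)^2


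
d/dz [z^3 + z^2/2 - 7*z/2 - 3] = 3*z^2 + z - 7/2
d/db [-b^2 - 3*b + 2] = -2*b - 3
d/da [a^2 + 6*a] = 2*a + 6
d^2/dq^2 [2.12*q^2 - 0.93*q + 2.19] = 4.24000000000000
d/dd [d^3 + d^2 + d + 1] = 3*d^2 + 2*d + 1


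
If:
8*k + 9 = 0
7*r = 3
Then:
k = -9/8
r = 3/7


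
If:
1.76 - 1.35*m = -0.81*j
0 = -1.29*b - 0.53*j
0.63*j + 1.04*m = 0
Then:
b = 0.44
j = -1.08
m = 0.65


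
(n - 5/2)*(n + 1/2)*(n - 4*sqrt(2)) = n^3 - 4*sqrt(2)*n^2 - 2*n^2 - 5*n/4 + 8*sqrt(2)*n + 5*sqrt(2)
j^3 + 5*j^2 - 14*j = j*(j - 2)*(j + 7)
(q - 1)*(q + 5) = q^2 + 4*q - 5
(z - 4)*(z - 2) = z^2 - 6*z + 8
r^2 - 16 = (r - 4)*(r + 4)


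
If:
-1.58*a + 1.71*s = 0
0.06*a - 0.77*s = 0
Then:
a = 0.00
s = 0.00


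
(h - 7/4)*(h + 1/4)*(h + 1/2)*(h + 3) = h^4 + 2*h^3 - 67*h^2/16 - 121*h/32 - 21/32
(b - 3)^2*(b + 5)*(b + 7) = b^4 + 6*b^3 - 28*b^2 - 102*b + 315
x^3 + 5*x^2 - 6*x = x*(x - 1)*(x + 6)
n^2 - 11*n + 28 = (n - 7)*(n - 4)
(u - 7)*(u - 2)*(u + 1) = u^3 - 8*u^2 + 5*u + 14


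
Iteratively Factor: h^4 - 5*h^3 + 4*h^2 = (h)*(h^3 - 5*h^2 + 4*h) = h*(h - 1)*(h^2 - 4*h) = h*(h - 4)*(h - 1)*(h)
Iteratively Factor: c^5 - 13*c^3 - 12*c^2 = (c + 3)*(c^4 - 3*c^3 - 4*c^2) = (c - 4)*(c + 3)*(c^3 + c^2) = (c - 4)*(c + 1)*(c + 3)*(c^2) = c*(c - 4)*(c + 1)*(c + 3)*(c)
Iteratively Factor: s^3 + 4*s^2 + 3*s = (s + 1)*(s^2 + 3*s) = (s + 1)*(s + 3)*(s)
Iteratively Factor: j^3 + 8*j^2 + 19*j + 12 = (j + 4)*(j^2 + 4*j + 3) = (j + 1)*(j + 4)*(j + 3)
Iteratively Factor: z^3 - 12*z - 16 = (z + 2)*(z^2 - 2*z - 8) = (z + 2)^2*(z - 4)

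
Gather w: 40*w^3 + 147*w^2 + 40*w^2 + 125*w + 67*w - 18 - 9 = 40*w^3 + 187*w^2 + 192*w - 27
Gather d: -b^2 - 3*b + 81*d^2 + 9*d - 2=-b^2 - 3*b + 81*d^2 + 9*d - 2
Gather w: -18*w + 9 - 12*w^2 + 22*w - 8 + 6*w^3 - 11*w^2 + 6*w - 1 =6*w^3 - 23*w^2 + 10*w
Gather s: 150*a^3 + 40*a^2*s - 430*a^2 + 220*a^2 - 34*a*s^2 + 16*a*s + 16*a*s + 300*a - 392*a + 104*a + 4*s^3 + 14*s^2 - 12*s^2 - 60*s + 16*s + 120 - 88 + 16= 150*a^3 - 210*a^2 + 12*a + 4*s^3 + s^2*(2 - 34*a) + s*(40*a^2 + 32*a - 44) + 48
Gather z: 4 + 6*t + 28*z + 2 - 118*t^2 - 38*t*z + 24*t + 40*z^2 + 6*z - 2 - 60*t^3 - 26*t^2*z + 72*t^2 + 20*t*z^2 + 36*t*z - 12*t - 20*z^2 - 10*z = -60*t^3 - 46*t^2 + 18*t + z^2*(20*t + 20) + z*(-26*t^2 - 2*t + 24) + 4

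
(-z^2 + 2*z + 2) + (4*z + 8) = -z^2 + 6*z + 10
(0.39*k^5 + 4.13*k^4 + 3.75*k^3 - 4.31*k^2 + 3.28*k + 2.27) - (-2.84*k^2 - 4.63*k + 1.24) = 0.39*k^5 + 4.13*k^4 + 3.75*k^3 - 1.47*k^2 + 7.91*k + 1.03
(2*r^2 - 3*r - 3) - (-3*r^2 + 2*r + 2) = 5*r^2 - 5*r - 5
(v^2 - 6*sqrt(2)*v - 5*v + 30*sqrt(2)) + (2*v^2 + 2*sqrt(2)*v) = 3*v^2 - 4*sqrt(2)*v - 5*v + 30*sqrt(2)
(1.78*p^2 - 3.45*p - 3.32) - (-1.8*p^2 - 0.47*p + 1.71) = 3.58*p^2 - 2.98*p - 5.03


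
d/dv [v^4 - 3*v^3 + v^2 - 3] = v*(4*v^2 - 9*v + 2)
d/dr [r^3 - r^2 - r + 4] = 3*r^2 - 2*r - 1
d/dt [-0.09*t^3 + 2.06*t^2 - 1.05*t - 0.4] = -0.27*t^2 + 4.12*t - 1.05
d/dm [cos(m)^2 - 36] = -sin(2*m)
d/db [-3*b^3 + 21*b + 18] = 21 - 9*b^2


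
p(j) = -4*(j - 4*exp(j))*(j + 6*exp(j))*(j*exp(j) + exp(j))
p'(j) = -4*(1 - 4*exp(j))*(j + 6*exp(j))*(j*exp(j) + exp(j)) - 4*(j - 4*exp(j))*(j + 6*exp(j))*(j*exp(j) + 2*exp(j)) - 4*(j - 4*exp(j))*(j*exp(j) + exp(j))*(6*exp(j) + 1) = 4*(-j^3 - 4*j^2*exp(j) - 4*j^2 + 72*j*exp(2*j) - 8*j*exp(j) - 2*j + 96*exp(2*j) - 2*exp(j))*exp(j)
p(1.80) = 57818.87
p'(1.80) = 194957.20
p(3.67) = 26891424.96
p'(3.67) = 86600667.48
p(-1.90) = 1.35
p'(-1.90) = -2.92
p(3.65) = 25213756.76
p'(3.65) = 81223355.38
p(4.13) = 117708102.91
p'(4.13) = 376598964.55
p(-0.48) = 12.30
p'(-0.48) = 60.00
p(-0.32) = 25.71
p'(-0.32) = 112.83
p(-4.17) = 3.38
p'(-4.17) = 0.66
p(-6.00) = 1.78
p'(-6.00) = 0.83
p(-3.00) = 3.44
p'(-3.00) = -0.80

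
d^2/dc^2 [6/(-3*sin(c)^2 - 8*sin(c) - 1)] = 12*(18*sin(c)^4 + 36*sin(c)^3 - sin(c)^2 - 76*sin(c) - 61)/(3*sin(c)^2 + 8*sin(c) + 1)^3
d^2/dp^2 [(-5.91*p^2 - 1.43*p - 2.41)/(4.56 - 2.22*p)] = (298.487592 - 1.4210854715202e-14*p^2)/(10.941048*p^3 - 67.420512*p^2 + 138.485376*p - 94.818816)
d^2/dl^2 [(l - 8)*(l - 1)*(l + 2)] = 6*l - 14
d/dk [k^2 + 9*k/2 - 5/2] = 2*k + 9/2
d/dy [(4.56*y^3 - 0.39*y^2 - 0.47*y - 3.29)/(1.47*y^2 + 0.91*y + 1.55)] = (6.7032*y^4 + 8.2992*y^3 + 21.54*y^2 + 8.4636*y + 2.2654)/(2.1609*y^4 + 2.6754*y^3 + 5.3851*y^2 + 2.821*y + 2.4025)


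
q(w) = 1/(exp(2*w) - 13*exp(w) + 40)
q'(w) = (-2*exp(2*w) + 13*exp(w))/(exp(2*w) - 13*exp(w) + 40)^2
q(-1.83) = 0.03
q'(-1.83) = 0.00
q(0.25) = 0.04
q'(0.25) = 0.02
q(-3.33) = 0.03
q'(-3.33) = 0.00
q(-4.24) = 0.03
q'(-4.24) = 0.00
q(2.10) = 1.90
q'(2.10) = -98.31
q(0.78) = 0.06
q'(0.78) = 0.07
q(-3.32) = 0.03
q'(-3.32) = 0.00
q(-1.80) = 0.03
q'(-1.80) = 0.00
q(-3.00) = 0.03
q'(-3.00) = 0.00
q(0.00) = 0.04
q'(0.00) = 0.01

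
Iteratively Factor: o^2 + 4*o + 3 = (o + 1)*(o + 3)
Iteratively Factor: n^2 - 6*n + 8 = (n - 4)*(n - 2)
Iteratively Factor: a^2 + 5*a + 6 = (a + 2)*(a + 3)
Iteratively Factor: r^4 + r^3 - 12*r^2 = (r)*(r^3 + r^2 - 12*r) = r^2*(r^2 + r - 12) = r^2*(r - 3)*(r + 4)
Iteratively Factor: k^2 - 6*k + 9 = (k - 3)*(k - 3)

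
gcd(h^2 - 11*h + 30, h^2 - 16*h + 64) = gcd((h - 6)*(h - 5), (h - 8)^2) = 1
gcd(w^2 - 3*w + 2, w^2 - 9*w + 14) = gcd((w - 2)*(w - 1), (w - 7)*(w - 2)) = w - 2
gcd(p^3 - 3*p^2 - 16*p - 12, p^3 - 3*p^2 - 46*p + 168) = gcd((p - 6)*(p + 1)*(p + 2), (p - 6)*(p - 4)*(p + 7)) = p - 6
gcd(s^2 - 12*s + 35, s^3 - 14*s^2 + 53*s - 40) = s - 5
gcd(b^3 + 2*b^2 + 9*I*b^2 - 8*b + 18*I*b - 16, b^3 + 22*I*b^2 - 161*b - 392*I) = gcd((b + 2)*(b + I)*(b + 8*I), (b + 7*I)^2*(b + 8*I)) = b + 8*I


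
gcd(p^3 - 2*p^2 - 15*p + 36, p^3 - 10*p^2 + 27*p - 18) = p - 3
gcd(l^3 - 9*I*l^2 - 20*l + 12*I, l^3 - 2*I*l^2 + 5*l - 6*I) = l - I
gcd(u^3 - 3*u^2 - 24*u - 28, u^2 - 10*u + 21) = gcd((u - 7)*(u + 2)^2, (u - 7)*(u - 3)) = u - 7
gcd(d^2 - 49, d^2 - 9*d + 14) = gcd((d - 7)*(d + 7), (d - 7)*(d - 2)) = d - 7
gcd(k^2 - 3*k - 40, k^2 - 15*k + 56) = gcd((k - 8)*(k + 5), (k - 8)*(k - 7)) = k - 8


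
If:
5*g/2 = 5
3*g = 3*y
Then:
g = 2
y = 2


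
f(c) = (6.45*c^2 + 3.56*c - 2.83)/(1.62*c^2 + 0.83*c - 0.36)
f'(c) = (-3.24*c - 0.83)*(6.45*c^2 + 3.56*c - 2.83)/(1.62*c^2 + 0.83*c - 0.36)^2 + (12.9*c + 3.56)/(1.62*c^2 + 0.83*c - 0.36) = (-0.413700000000002*c^2 + 4.5252*c + 1.0673)/(2.6244*c^4 + 2.6892*c^3 - 0.4775*c^2 - 0.5976*c + 0.1296)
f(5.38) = 3.98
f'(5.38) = 0.01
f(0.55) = 1.84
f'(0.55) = 9.97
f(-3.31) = 3.83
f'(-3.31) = -0.09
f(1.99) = 3.87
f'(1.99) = 0.14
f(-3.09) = 3.81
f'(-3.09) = -0.11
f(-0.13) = 7.23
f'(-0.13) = 2.43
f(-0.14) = 7.20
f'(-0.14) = 2.15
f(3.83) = 3.97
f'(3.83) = 0.02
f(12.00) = 3.99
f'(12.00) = -0.00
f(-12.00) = 3.96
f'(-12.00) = -0.00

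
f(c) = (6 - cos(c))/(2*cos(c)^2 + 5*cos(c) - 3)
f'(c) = (6 - cos(c))*(4*sin(c)*cos(c) + 5*sin(c))/(2*cos(c)^2 + 5*cos(c) - 3)^2 + sin(c)/(2*cos(c)^2 + 5*cos(c) - 3) = (24*cos(c) - cos(2*c) + 26)*sin(c)/(5*cos(c) + cos(2*c) - 2)^2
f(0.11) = 1.27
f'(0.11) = 0.34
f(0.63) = 2.21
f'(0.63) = 4.83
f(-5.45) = 4.20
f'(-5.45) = 19.47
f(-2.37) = -1.21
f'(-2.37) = -0.20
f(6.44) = 1.29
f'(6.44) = 0.50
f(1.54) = -2.10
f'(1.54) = 3.43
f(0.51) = 1.78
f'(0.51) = 2.72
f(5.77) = 1.78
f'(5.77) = -2.76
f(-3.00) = -1.17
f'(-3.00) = -0.00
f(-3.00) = -1.17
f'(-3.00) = -0.00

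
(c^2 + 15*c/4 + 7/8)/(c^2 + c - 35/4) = (4*c + 1)/(2*(2*c - 5))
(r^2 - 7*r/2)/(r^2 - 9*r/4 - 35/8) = 4*r/(4*r + 5)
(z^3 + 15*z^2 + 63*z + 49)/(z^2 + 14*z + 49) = z + 1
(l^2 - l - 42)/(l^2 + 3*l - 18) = (l - 7)/(l - 3)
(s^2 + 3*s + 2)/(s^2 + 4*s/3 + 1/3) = 3*(s + 2)/(3*s + 1)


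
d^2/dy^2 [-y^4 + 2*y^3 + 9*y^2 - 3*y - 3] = -12*y^2 + 12*y + 18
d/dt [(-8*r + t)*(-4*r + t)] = -12*r + 2*t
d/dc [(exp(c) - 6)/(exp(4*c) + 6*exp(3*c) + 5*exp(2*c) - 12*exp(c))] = (-3*exp(4*c) + 12*exp(3*c) + 103*exp(2*c) + 60*exp(c) - 72)*exp(-c)/(exp(6*c) + 12*exp(5*c) + 46*exp(4*c) + 36*exp(3*c) - 119*exp(2*c) - 120*exp(c) + 144)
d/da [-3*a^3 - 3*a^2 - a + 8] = -9*a^2 - 6*a - 1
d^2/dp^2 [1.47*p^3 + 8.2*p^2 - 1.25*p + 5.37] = 8.82*p + 16.4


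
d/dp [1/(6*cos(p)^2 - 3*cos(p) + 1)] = 3*(4*cos(p) - 1)*sin(p)/(6*cos(p)^2 - 3*cos(p) + 1)^2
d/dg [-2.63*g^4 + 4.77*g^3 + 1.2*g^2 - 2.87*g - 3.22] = -10.52*g^3 + 14.31*g^2 + 2.4*g - 2.87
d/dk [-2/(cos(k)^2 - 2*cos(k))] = 4*(sin(k)/cos(k)^2 - tan(k))/(cos(k) - 2)^2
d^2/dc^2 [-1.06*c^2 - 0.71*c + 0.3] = -2.12000000000000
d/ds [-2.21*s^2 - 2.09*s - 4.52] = -4.42*s - 2.09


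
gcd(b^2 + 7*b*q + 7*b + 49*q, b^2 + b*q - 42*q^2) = b + 7*q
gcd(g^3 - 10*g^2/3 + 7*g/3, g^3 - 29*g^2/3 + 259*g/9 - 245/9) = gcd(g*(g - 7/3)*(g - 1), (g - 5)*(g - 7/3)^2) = g - 7/3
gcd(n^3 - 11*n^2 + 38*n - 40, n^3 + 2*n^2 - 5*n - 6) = n - 2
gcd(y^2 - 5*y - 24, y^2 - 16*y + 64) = y - 8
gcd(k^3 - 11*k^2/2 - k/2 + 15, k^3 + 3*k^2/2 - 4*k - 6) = k^2 - k/2 - 3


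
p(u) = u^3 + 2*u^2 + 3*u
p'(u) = 3*u^2 + 4*u + 3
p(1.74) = 16.54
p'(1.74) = 19.04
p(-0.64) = -1.36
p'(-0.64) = 1.67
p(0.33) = 1.24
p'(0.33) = 4.65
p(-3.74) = -35.56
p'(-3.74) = 30.00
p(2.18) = 26.41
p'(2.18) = 25.98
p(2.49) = 35.31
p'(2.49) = 31.56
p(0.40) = 1.58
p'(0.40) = 5.08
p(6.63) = 399.24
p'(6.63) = 161.39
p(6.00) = 306.00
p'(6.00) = 135.00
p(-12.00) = -1476.00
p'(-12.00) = 387.00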